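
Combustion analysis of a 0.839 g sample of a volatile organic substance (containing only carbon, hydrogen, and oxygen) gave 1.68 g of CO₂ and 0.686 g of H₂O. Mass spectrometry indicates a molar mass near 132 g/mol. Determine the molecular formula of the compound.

mol C = 1.68 g CO₂ ÷ 44.009 g/mol = 0.03817 mol
mol H = 2 × 0.686 g H₂O ÷ 18.015 g/mol = 0.07616 mol
mass O = 0.839 − (0.4585 + 0.07677) = 0.3037 g → mol O = 0.3037 ÷ 15.999 = 0.01898 mol
Divide by the smallest (0.01898 mol): C 2.011, H 4.012, O 1.000
Empirical formula: C2H4O
Empirical-formula mass = 44.05 g/mol; 132 ÷ 44.05 ≈ 3, so the molecular formula is C6H12O3.

C6H12O3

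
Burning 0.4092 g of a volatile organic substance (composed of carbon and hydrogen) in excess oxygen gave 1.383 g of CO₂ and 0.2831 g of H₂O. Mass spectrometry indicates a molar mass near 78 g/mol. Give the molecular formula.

mol C = 1.383 g CO₂ ÷ 44.009 g/mol = 0.031425 mol
mol H = 2 × 0.2831 g H₂O ÷ 18.015 g/mol = 0.031429 mol
Divide by the smallest (0.031425 mol): C 1.000, H 1.000
Empirical formula: CH
Empirical-formula mass = 13.02 g/mol; 78 ÷ 13.02 ≈ 6, so the molecular formula is C6H6.

C6H6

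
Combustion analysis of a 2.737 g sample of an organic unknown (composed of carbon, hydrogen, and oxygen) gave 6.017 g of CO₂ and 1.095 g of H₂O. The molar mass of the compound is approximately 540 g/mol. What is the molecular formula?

mol C = 6.017 g CO₂ ÷ 44.009 g/mol = 0.13672 mol
mol H = 2 × 1.095 g H₂O ÷ 18.015 g/mol = 0.12157 mol
mass O = 2.737 − (1.6422 + 0.12254) = 0.97229 g → mol O = 0.97229 ÷ 15.999 = 0.060772 mol
Divide by the smallest (0.060772 mol): C 2.250, H 2.000, O 1.000
Multiplying each by 4 gives whole numbers: C 9.00, H 8.00, O 4.00
Empirical formula: C9H8O4
Empirical-formula mass = 180.16 g/mol; 540 ÷ 180.16 ≈ 3, so the molecular formula is C27H24O12.

C27H24O12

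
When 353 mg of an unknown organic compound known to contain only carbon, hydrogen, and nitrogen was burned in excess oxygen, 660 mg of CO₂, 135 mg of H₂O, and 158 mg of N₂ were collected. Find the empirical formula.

mol C = 0.660 g CO₂ ÷ 44.009 g/mol = 0.01500 mol
mol H = 2 × 0.135 g H₂O ÷ 18.015 g/mol = 0.01499 mol
mol N = 2 × 0.158 g N₂ ÷ 28.014 g/mol = 0.01128 mol
Divide by the smallest (0.01128 mol): C 1.330, H 1.329, N 1.000
Multiplying each by 3 gives whole numbers: C 3.99, H 3.99, N 3.00

C4H4N3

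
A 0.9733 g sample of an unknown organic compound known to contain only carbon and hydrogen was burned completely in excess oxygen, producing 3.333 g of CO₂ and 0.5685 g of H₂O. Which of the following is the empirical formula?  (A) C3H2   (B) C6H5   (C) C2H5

(B) C6H5

mol C = 3.333 g CO₂ ÷ 44.009 g/mol = 0.075735 mol
mol H = 2 × 0.5685 g H₂O ÷ 18.015 g/mol = 0.063114 mol
Divide by the smallest (0.063114 mol): C 1.200, H 1.000
Multiplying each by 5 gives whole numbers: C 6.00, H 5.00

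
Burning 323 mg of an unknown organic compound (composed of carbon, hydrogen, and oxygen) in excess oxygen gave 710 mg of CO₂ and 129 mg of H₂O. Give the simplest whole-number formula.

mol C = 0.710 g CO₂ ÷ 44.009 g/mol = 0.01613 mol
mol H = 2 × 0.129 g H₂O ÷ 18.015 g/mol = 0.01432 mol
mass O = 0.323 − (0.1938 + 0.01444) = 0.1148 g → mol O = 0.1148 ÷ 15.999 = 0.007175 mol
Divide by the smallest (0.007175 mol): C 2.249, H 1.996, O 1.000
Multiplying each by 4 gives whole numbers: C 8.99, H 7.98, O 4.00

C9H8O4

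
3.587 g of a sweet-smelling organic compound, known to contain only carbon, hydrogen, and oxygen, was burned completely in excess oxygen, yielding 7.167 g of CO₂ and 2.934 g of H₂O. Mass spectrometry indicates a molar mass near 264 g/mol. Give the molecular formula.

mol C = 7.167 g CO₂ ÷ 44.009 g/mol = 0.16285 mol
mol H = 2 × 2.934 g H₂O ÷ 18.015 g/mol = 0.32573 mol
mass O = 3.587 − (1.9560 + 0.32833) = 1.3026 g → mol O = 1.3026 ÷ 15.999 = 0.081420 mol
Divide by the smallest (0.081420 mol): C 2.000, H 4.001, O 1.000
Empirical formula: C2H4O
Empirical-formula mass = 44.05 g/mol; 264 ÷ 44.05 ≈ 6, so the molecular formula is C12H24O6.

C12H24O6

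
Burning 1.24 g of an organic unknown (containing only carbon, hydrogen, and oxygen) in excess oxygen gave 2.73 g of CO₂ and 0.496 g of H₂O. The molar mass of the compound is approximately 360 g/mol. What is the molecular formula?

C18H16O8

mol C = 2.73 g CO₂ ÷ 44.009 g/mol = 0.06203 mol
mol H = 2 × 0.496 g H₂O ÷ 18.015 g/mol = 0.05507 mol
mass O = 1.24 − (0.7451 + 0.05551) = 0.4394 g → mol O = 0.4394 ÷ 15.999 = 0.02747 mol
Divide by the smallest (0.02747 mol): C 2.259, H 2.005, O 1.000
Multiplying each by 4 gives whole numbers: C 9.03, H 8.02, O 4.00
Empirical formula: C9H8O4
Empirical-formula mass = 180.16 g/mol; 360 ÷ 180.16 ≈ 2, so the molecular formula is C18H16O8.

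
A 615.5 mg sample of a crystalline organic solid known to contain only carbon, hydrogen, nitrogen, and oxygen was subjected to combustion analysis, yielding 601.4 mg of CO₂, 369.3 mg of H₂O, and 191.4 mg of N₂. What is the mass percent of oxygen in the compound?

mol C = 0.6014 g CO₂ ÷ 44.009 g/mol = 0.013665 mol
mol H = 2 × 0.3693 g H₂O ÷ 18.015 g/mol = 0.040999 mol
mol N = 2 × 0.1914 g N₂ ÷ 28.014 g/mol = 0.013665 mol
mass O = 0.6155 − (0.16413 + 0.041327 + 0.19140) = 0.21864 g → mol O = 0.21864 ÷ 15.999 = 0.013666 mol
mass % O = 0.21864 g ÷ 0.6155 g × 100%

35.52%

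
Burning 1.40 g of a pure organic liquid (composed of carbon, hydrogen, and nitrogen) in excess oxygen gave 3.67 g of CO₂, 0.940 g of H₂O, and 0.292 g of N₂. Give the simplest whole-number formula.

C4H5N

mol C = 3.67 g CO₂ ÷ 44.009 g/mol = 0.08339 mol
mol H = 2 × 0.940 g H₂O ÷ 18.015 g/mol = 0.1044 mol
mol N = 2 × 0.292 g N₂ ÷ 28.014 g/mol = 0.02085 mol
Divide by the smallest (0.02085 mol): C 4.000, H 5.006, N 1.000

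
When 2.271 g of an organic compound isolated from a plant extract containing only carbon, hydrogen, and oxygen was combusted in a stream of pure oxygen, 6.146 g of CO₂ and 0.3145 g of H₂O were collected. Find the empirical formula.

C4HO

mol C = 6.146 g CO₂ ÷ 44.009 g/mol = 0.13965 mol
mol H = 2 × 0.3145 g H₂O ÷ 18.015 g/mol = 0.034915 mol
mass O = 2.271 − (1.6774 + 0.035195) = 0.55843 g → mol O = 0.55843 ÷ 15.999 = 0.034904 mol
Divide by the smallest (0.034904 mol): C 4.001, H 1.000, O 1.000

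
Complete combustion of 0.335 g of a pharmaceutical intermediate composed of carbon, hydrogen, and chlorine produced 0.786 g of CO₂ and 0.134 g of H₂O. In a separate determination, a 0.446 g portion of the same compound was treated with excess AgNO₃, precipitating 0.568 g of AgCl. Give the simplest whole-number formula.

C6H5Cl

mol C = 0.786 g CO₂ ÷ 44.009 g/mol = 0.01786 mol
mol H = 2 × 0.134 g H₂O ÷ 18.015 g/mol = 0.01488 mol
From the AgCl data: mol Cl per gram of compound = (0.568 ÷ 143.318) ÷ 0.446 = 0.008886 mol/g, so in the 0.335 g combustion sample mol Cl = 0.002977 mol
Divide by the smallest (0.002977 mol): C 6.000, H 4.997, Cl 1.000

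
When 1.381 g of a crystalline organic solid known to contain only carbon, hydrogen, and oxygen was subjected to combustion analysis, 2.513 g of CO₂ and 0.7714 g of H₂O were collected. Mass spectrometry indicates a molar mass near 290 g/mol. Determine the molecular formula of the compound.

mol C = 2.513 g CO₂ ÷ 44.009 g/mol = 0.057102 mol
mol H = 2 × 0.7714 g H₂O ÷ 18.015 g/mol = 0.085640 mol
mass O = 1.381 − (0.68585 + 0.086325) = 0.60882 g → mol O = 0.60882 ÷ 15.999 = 0.038054 mol
Divide by the smallest (0.038054 mol): C 1.501, H 2.250, O 1.000
Multiplying each by 4 gives whole numbers: C 6.00, H 9.00, O 4.00
Empirical formula: C6H9O4
Empirical-formula mass = 145.13 g/mol; 290 ÷ 145.13 ≈ 2, so the molecular formula is C12H18O8.

C12H18O8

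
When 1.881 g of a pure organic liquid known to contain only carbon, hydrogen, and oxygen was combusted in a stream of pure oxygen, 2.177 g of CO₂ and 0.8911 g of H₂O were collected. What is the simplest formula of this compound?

mol C = 2.177 g CO₂ ÷ 44.009 g/mol = 0.049467 mol
mol H = 2 × 0.8911 g H₂O ÷ 18.015 g/mol = 0.098929 mol
mass O = 1.881 − (0.59415 + 0.099720) = 1.1871 g → mol O = 1.1871 ÷ 15.999 = 0.074200 mol
Divide by the smallest (0.049467 mol): C 1.000, H 2.000, O 1.500
Multiplying each by 2 gives whole numbers: C 2.00, H 4.00, O 3.00

C2H4O3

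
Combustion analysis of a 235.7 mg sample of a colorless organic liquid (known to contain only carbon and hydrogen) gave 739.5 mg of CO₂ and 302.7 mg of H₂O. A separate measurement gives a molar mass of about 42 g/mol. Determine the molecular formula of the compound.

C3H6

mol C = 0.7395 g CO₂ ÷ 44.009 g/mol = 0.016803 mol
mol H = 2 × 0.3027 g H₂O ÷ 18.015 g/mol = 0.033605 mol
Divide by the smallest (0.016803 mol): C 1.000, H 2.000
Empirical formula: CH2
Empirical-formula mass = 14.03 g/mol; 42 ÷ 14.03 ≈ 3, so the molecular formula is C3H6.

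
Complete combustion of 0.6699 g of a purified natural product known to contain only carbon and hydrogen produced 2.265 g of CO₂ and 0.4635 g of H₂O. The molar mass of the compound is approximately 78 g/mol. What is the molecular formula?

C6H6

mol C = 2.265 g CO₂ ÷ 44.009 g/mol = 0.051467 mol
mol H = 2 × 0.4635 g H₂O ÷ 18.015 g/mol = 0.051457 mol
Divide by the smallest (0.051457 mol): C 1.000, H 1.000
Empirical formula: CH
Empirical-formula mass = 13.02 g/mol; 78 ÷ 13.02 ≈ 6, so the molecular formula is C6H6.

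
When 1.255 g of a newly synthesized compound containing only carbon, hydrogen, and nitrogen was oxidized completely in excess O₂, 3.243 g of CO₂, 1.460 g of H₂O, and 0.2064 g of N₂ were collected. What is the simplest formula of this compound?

mol C = 3.243 g CO₂ ÷ 44.009 g/mol = 0.073689 mol
mol H = 2 × 1.460 g H₂O ÷ 18.015 g/mol = 0.16209 mol
mol N = 2 × 0.2064 g N₂ ÷ 28.014 g/mol = 0.014735 mol
Divide by the smallest (0.014735 mol): C 5.001, H 11.000, N 1.000

C5H11N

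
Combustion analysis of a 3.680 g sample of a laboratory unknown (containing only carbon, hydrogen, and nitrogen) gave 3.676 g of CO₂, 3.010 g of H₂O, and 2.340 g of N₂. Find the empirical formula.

CH4N2

mol C = 3.676 g CO₂ ÷ 44.009 g/mol = 0.083528 mol
mol H = 2 × 3.010 g H₂O ÷ 18.015 g/mol = 0.33417 mol
mol N = 2 × 2.340 g N₂ ÷ 28.014 g/mol = 0.16706 mol
Divide by the smallest (0.083528 mol): C 1.000, H 4.001, N 2.000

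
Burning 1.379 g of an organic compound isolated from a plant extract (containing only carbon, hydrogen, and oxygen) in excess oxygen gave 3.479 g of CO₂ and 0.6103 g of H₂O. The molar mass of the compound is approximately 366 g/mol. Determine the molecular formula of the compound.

C21H18O6

mol C = 3.479 g CO₂ ÷ 44.009 g/mol = 0.079052 mol
mol H = 2 × 0.6103 g H₂O ÷ 18.015 g/mol = 0.067755 mol
mass O = 1.379 − (0.94949 + 0.068297) = 0.36121 g → mol O = 0.36121 ÷ 15.999 = 0.022577 mol
Divide by the smallest (0.022577 mol): C 3.501, H 3.001, O 1.000
Multiplying each by 2 gives whole numbers: C 7.00, H 6.00, O 2.00
Empirical formula: C7H6O2
Empirical-formula mass = 122.12 g/mol; 366 ÷ 122.12 ≈ 3, so the molecular formula is C21H18O6.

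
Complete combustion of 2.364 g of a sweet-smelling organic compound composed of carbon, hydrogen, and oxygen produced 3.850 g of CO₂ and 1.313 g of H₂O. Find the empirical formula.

mol C = 3.850 g CO₂ ÷ 44.009 g/mol = 0.087482 mol
mol H = 2 × 1.313 g H₂O ÷ 18.015 g/mol = 0.14577 mol
mass O = 2.364 − (1.0507 + 0.14693) = 1.1663 g → mol O = 1.1663 ÷ 15.999 = 0.072899 mol
Divide by the smallest (0.072899 mol): C 1.200, H 2.000, O 1.000
Multiplying each by 5 gives whole numbers: C 6.00, H 10.00, O 5.00

C6H10O5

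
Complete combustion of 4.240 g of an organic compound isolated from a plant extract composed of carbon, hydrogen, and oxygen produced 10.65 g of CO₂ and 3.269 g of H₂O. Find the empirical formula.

C4H6O

mol C = 10.65 g CO₂ ÷ 44.009 g/mol = 0.24200 mol
mol H = 2 × 3.269 g H₂O ÷ 18.015 g/mol = 0.36292 mol
mass O = 4.240 − (2.9066 + 0.36582) = 0.96756 g → mol O = 0.96756 ÷ 15.999 = 0.060476 mol
Divide by the smallest (0.060476 mol): C 4.001, H 6.001, O 1.000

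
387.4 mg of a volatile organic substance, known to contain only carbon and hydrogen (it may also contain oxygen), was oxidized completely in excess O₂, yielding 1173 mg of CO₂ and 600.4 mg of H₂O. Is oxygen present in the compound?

mol C = 1.173 g CO₂ ÷ 44.009 g/mol = 0.026654 mol
mol H = 2 × 0.6004 g H₂O ÷ 18.015 g/mol = 0.066656 mol
C and H together account for 0.38733 g — essentially the entire 0.3874 g sample — so the compound contains no oxygen.

no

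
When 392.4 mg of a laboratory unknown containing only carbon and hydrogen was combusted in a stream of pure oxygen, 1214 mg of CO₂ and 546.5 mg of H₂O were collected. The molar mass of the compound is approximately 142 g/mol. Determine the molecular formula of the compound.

C10H22

mol C = 1.214 g CO₂ ÷ 44.009 g/mol = 0.027585 mol
mol H = 2 × 0.5465 g H₂O ÷ 18.015 g/mol = 0.060672 mol
Divide by the smallest (0.027585 mol): C 1.000, H 2.199
Multiplying each by 5 gives whole numbers: C 5.00, H 11.00
Empirical formula: C5H11
Empirical-formula mass = 71.14 g/mol; 142 ÷ 71.14 ≈ 2, so the molecular formula is C10H22.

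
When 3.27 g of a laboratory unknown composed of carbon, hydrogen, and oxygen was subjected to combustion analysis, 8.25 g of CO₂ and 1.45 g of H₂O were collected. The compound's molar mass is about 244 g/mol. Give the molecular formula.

C14H12O4

mol C = 8.25 g CO₂ ÷ 44.009 g/mol = 0.1875 mol
mol H = 2 × 1.45 g H₂O ÷ 18.015 g/mol = 0.1610 mol
mass O = 3.27 − (2.252 + 0.1623) = 0.8561 g → mol O = 0.8561 ÷ 15.999 = 0.05351 mol
Divide by the smallest (0.05351 mol): C 3.503, H 3.008, O 1.000
Multiplying each by 2 gives whole numbers: C 7.01, H 6.02, O 2.00
Empirical formula: C7H6O2
Empirical-formula mass = 122.12 g/mol; 244 ÷ 122.12 ≈ 2, so the molecular formula is C14H12O4.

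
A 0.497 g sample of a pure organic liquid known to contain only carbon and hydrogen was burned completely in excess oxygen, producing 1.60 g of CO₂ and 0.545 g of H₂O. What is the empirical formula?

C3H5

mol C = 1.60 g CO₂ ÷ 44.009 g/mol = 0.03636 mol
mol H = 2 × 0.545 g H₂O ÷ 18.015 g/mol = 0.06051 mol
Divide by the smallest (0.03636 mol): C 1.000, H 1.664
Multiplying each by 3 gives whole numbers: C 3.00, H 4.99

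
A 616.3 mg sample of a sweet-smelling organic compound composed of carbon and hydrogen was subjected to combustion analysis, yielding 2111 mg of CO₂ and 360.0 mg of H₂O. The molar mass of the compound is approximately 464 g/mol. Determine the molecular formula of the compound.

C36H30

mol C = 2.111 g CO₂ ÷ 44.009 g/mol = 0.047967 mol
mol H = 2 × 0.3600 g H₂O ÷ 18.015 g/mol = 0.039967 mol
Divide by the smallest (0.039967 mol): C 1.200, H 1.000
Multiplying each by 5 gives whole numbers: C 6.00, H 5.00
Empirical formula: C6H5
Empirical-formula mass = 77.11 g/mol; 464 ÷ 77.11 ≈ 6, so the molecular formula is C36H30.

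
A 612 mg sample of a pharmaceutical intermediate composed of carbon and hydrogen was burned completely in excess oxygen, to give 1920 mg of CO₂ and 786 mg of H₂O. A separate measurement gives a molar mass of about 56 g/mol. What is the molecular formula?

C4H8

mol C = 1.92 g CO₂ ÷ 44.009 g/mol = 0.04363 mol
mol H = 2 × 0.786 g H₂O ÷ 18.015 g/mol = 0.08726 mol
Divide by the smallest (0.04363 mol): C 1.000, H 2.000
Empirical formula: CH2
Empirical-formula mass = 14.03 g/mol; 56 ÷ 14.03 ≈ 4, so the molecular formula is C4H8.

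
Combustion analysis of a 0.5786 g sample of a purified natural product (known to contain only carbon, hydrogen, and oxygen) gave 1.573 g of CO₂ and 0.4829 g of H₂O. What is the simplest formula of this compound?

mol C = 1.573 g CO₂ ÷ 44.009 g/mol = 0.035743 mol
mol H = 2 × 0.4829 g H₂O ÷ 18.015 g/mol = 0.053611 mol
mass O = 0.5786 − (0.42931 + 0.054040) = 0.095255 g → mol O = 0.095255 ÷ 15.999 = 0.0059538 mol
Divide by the smallest (0.0059538 mol): C 6.003, H 9.004, O 1.000

C6H9O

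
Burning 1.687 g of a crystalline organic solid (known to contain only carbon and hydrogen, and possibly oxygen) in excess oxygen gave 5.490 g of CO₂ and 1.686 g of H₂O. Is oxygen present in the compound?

no

mol C = 5.490 g CO₂ ÷ 44.009 g/mol = 0.12475 mol
mol H = 2 × 1.686 g H₂O ÷ 18.015 g/mol = 0.18718 mol
C and H together account for 1.6870 g — essentially the entire 1.687 g sample — so the compound contains no oxygen.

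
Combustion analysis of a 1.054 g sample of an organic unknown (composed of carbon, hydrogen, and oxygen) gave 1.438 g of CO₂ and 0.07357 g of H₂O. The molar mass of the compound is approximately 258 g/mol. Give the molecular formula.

C8H2O10

mol C = 1.438 g CO₂ ÷ 44.009 g/mol = 0.032675 mol
mol H = 2 × 0.07357 g H₂O ÷ 18.015 g/mol = 0.0081676 mol
mass O = 1.054 − (0.39246 + 0.0082330) = 0.65331 g → mol O = 0.65331 ÷ 15.999 = 0.040834 mol
Divide by the smallest (0.0081676 mol): C 4.001, H 1.000, O 5.000
Empirical formula: C4HO5
Empirical-formula mass = 129.05 g/mol; 258 ÷ 129.05 ≈ 2, so the molecular formula is C8H2O10.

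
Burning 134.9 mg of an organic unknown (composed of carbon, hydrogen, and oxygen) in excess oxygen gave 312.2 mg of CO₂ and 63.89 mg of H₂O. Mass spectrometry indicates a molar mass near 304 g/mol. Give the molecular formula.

mol C = 0.3122 g CO₂ ÷ 44.009 g/mol = 0.0070940 mol
mol H = 2 × 0.06389 g H₂O ÷ 18.015 g/mol = 0.0070930 mol
mass O = 0.1349 − (0.085206 + 0.0071497) = 0.042544 g → mol O = 0.042544 ÷ 15.999 = 0.0026592 mol
Divide by the smallest (0.0026592 mol): C 2.668, H 2.667, O 1.000
Multiplying each by 3 gives whole numbers: C 8.00, H 8.00, O 3.00
Empirical formula: C8H8O3
Empirical-formula mass = 152.15 g/mol; 304 ÷ 152.15 ≈ 2, so the molecular formula is C16H16O6.

C16H16O6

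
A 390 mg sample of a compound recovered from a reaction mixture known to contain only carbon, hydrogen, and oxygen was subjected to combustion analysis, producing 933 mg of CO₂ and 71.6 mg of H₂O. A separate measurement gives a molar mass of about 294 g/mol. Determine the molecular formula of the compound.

C16H6O6

mol C = 0.933 g CO₂ ÷ 44.009 g/mol = 0.02120 mol
mol H = 2 × 0.0716 g H₂O ÷ 18.015 g/mol = 0.007949 mol
mass O = 0.390 − (0.2546 + 0.008013) = 0.1274 g → mol O = 0.1274 ÷ 15.999 = 0.007960 mol
Divide by the smallest (0.007949 mol): C 2.667, H 1.000, O 1.001
Multiplying each by 3 gives whole numbers: C 8.00, H 3.00, O 3.00
Empirical formula: C8H3O3
Empirical-formula mass = 147.11 g/mol; 294 ÷ 147.11 ≈ 2, so the molecular formula is C16H6O6.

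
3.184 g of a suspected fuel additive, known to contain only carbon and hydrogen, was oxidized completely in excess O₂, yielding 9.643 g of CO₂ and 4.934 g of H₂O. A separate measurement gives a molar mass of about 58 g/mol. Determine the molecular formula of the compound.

mol C = 9.643 g CO₂ ÷ 44.009 g/mol = 0.21911 mol
mol H = 2 × 4.934 g H₂O ÷ 18.015 g/mol = 0.54777 mol
Divide by the smallest (0.21911 mol): C 1.000, H 2.500
Multiplying each by 2 gives whole numbers: C 2.00, H 5.00
Empirical formula: C2H5
Empirical-formula mass = 29.06 g/mol; 58 ÷ 29.06 ≈ 2, so the molecular formula is C4H10.

C4H10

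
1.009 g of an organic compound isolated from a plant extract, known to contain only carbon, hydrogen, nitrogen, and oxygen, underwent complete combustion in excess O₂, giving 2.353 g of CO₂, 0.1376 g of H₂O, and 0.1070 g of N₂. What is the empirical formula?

C7H2NO2

mol C = 2.353 g CO₂ ÷ 44.009 g/mol = 0.053466 mol
mol H = 2 × 0.1376 g H₂O ÷ 18.015 g/mol = 0.015276 mol
mol N = 2 × 0.1070 g N₂ ÷ 28.014 g/mol = 0.0076390 mol
mass O = 1.009 − (0.64218 + 0.015398 + 0.10700) = 0.24442 g → mol O = 0.24442 ÷ 15.999 = 0.015277 mol
Divide by the smallest (0.0076390 mol): C 6.999, H 2.000, N 1.000, O 2.000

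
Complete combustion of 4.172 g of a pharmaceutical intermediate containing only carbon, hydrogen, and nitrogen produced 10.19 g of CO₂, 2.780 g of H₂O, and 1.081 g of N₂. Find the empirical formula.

C3H4N

mol C = 10.19 g CO₂ ÷ 44.009 g/mol = 0.23154 mol
mol H = 2 × 2.780 g H₂O ÷ 18.015 g/mol = 0.30863 mol
mol N = 2 × 1.081 g N₂ ÷ 28.014 g/mol = 0.077176 mol
Divide by the smallest (0.077176 mol): C 3.000, H 3.999, N 1.000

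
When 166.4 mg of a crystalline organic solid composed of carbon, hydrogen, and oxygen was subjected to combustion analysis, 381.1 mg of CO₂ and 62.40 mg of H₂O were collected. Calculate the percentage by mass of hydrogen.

mol C = 0.3811 g CO₂ ÷ 44.009 g/mol = 0.0086596 mol
mol H = 2 × 0.06240 g H₂O ÷ 18.015 g/mol = 0.0069276 mol
mass O = 0.1664 − (0.10401 + 0.0069830) = 0.055407 g → mol O = 0.055407 ÷ 15.999 = 0.0034631 mol
mass % H = 0.0069830 g ÷ 0.1664 g × 100%

4.20%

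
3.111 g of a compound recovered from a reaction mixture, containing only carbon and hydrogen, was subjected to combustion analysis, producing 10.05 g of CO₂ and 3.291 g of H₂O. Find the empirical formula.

mol C = 10.05 g CO₂ ÷ 44.009 g/mol = 0.22836 mol
mol H = 2 × 3.291 g H₂O ÷ 18.015 g/mol = 0.36536 mol
Divide by the smallest (0.22836 mol): C 1.000, H 1.600
Multiplying each by 5 gives whole numbers: C 5.00, H 8.00

C5H8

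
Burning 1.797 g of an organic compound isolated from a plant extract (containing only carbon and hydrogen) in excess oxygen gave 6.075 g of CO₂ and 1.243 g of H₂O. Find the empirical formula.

mol C = 6.075 g CO₂ ÷ 44.009 g/mol = 0.13804 mol
mol H = 2 × 1.243 g H₂O ÷ 18.015 g/mol = 0.13800 mol
Divide by the smallest (0.13800 mol): C 1.000, H 1.000

CH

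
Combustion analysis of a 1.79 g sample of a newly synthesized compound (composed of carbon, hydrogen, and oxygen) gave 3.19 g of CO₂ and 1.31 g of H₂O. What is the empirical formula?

mol C = 3.19 g CO₂ ÷ 44.009 g/mol = 0.07249 mol
mol H = 2 × 1.31 g H₂O ÷ 18.015 g/mol = 0.1454 mol
mass O = 1.79 − (0.8706 + 0.1466) = 0.7728 g → mol O = 0.7728 ÷ 15.999 = 0.04830 mol
Divide by the smallest (0.04830 mol): C 1.501, H 3.011, O 1.000
Multiplying each by 2 gives whole numbers: C 3.00, H 6.02, O 2.00

C3H6O2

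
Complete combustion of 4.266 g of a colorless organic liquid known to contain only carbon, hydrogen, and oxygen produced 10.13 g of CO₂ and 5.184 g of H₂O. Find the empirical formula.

C4H10O

mol C = 10.13 g CO₂ ÷ 44.009 g/mol = 0.23018 mol
mol H = 2 × 5.184 g H₂O ÷ 18.015 g/mol = 0.57552 mol
mass O = 4.266 − (2.7647 + 0.58012) = 0.92118 g → mol O = 0.92118 ÷ 15.999 = 0.057577 mol
Divide by the smallest (0.057577 mol): C 3.998, H 9.996, O 1.000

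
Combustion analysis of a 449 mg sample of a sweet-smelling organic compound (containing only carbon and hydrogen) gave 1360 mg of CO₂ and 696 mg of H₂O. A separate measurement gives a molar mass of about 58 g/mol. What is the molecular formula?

mol C = 1.36 g CO₂ ÷ 44.009 g/mol = 0.03090 mol
mol H = 2 × 0.696 g H₂O ÷ 18.015 g/mol = 0.07727 mol
Divide by the smallest (0.03090 mol): C 1.000, H 2.500
Multiplying each by 2 gives whole numbers: C 2.00, H 5.00
Empirical formula: C2H5
Empirical-formula mass = 29.06 g/mol; 58 ÷ 29.06 ≈ 2, so the molecular formula is C4H10.

C4H10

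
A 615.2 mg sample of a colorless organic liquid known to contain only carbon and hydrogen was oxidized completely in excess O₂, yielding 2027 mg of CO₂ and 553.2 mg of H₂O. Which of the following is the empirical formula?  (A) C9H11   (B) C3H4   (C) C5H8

(B) C3H4

mol C = 2.027 g CO₂ ÷ 44.009 g/mol = 0.046059 mol
mol H = 2 × 0.5532 g H₂O ÷ 18.015 g/mol = 0.061415 mol
Divide by the smallest (0.046059 mol): C 1.000, H 1.333
Multiplying each by 3 gives whole numbers: C 3.00, H 4.00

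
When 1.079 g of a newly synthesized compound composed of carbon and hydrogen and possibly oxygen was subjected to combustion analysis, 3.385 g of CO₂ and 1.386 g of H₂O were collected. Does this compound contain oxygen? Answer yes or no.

mol C = 3.385 g CO₂ ÷ 44.009 g/mol = 0.076916 mol
mol H = 2 × 1.386 g H₂O ÷ 18.015 g/mol = 0.15387 mol
C and H together account for 1.0789 g — essentially the entire 1.079 g sample — so the compound contains no oxygen.

no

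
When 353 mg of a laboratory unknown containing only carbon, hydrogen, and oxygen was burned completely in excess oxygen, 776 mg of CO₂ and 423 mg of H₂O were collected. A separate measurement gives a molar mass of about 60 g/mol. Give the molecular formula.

mol C = 0.776 g CO₂ ÷ 44.009 g/mol = 0.01763 mol
mol H = 2 × 0.423 g H₂O ÷ 18.015 g/mol = 0.04696 mol
mass O = 0.353 − (0.2118 + 0.04734) = 0.09388 g → mol O = 0.09388 ÷ 15.999 = 0.005868 mol
Divide by the smallest (0.005868 mol): C 3.005, H 8.003, O 1.000
Empirical formula: C3H8O
Empirical-formula mass = 60.10 g/mol; 60 ÷ 60.10 ≈ 1, so the molecular formula is C3H8O.

C3H8O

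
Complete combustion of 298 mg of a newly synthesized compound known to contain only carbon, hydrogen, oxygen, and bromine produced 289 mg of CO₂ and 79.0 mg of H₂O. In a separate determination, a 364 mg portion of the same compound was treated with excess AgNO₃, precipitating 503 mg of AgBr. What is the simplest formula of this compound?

C3H4BrO

mol C = 0.289 g CO₂ ÷ 44.009 g/mol = 0.006567 mol
mol H = 2 × 0.0790 g H₂O ÷ 18.015 g/mol = 0.008770 mol
From the AgBr data: mol Br per gram of compound = (0.503 ÷ 187.772) ÷ 0.364 = 0.007359 mol/g, so in the 0.298 g combustion sample mol Br = 0.002193 mol
mass O = 0.298 − (0.07887 + 0.008841 + 0.1752) = 0.03505 g → mol O = 0.03505 ÷ 15.999 = 0.002191 mol
Divide by the smallest (0.002191 mol): C 2.997, H 4.003, Br 1.001, O 1.000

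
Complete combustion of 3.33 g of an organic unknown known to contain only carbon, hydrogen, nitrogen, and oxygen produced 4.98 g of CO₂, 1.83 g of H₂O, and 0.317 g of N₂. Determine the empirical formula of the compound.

mol C = 4.98 g CO₂ ÷ 44.009 g/mol = 0.1132 mol
mol H = 2 × 1.83 g H₂O ÷ 18.015 g/mol = 0.2032 mol
mol N = 2 × 0.317 g N₂ ÷ 28.014 g/mol = 0.02263 mol
mass O = 3.33 − (1.359 + 0.2048 + 0.3170) = 1.449 g → mol O = 1.449 ÷ 15.999 = 0.09057 mol
Divide by the smallest (0.02263 mol): C 5.000, H 8.977, N 1.000, O 4.002

C5H9NO4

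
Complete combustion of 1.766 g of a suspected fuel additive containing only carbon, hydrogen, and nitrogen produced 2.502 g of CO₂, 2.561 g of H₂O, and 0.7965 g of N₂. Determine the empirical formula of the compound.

CH5N

mol C = 2.502 g CO₂ ÷ 44.009 g/mol = 0.056852 mol
mol H = 2 × 2.561 g H₂O ÷ 18.015 g/mol = 0.28432 mol
mol N = 2 × 0.7965 g N₂ ÷ 28.014 g/mol = 0.056864 mol
Divide by the smallest (0.056852 mol): C 1.000, H 5.001, N 1.000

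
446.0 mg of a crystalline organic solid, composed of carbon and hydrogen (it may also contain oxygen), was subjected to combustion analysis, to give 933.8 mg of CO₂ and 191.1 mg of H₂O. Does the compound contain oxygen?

mol C = 0.9338 g CO₂ ÷ 44.009 g/mol = 0.021218 mol
mol H = 2 × 0.1911 g H₂O ÷ 18.015 g/mol = 0.021216 mol
C and H account for only 0.27624 g of the 0.4460 g sample; the remaining 0.16976 g must be oxygen.

yes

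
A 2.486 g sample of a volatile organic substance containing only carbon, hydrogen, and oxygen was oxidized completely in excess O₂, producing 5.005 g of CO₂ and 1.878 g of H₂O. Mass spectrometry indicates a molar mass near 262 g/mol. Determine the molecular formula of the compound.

C12H22O6

mol C = 5.005 g CO₂ ÷ 44.009 g/mol = 0.11373 mol
mol H = 2 × 1.878 g H₂O ÷ 18.015 g/mol = 0.20849 mol
mass O = 2.486 − (1.3660 + 0.21016) = 0.90987 g → mol O = 0.90987 ÷ 15.999 = 0.056870 mol
Divide by the smallest (0.056870 mol): C 2.000, H 3.666, O 1.000
Multiplying each by 3 gives whole numbers: C 6.00, H 11.00, O 3.00
Empirical formula: C6H11O3
Empirical-formula mass = 131.15 g/mol; 262 ÷ 131.15 ≈ 2, so the molecular formula is C12H22O6.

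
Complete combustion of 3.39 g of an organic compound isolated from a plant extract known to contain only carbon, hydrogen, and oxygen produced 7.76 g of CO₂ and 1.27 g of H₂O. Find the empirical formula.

mol C = 7.76 g CO₂ ÷ 44.009 g/mol = 0.1763 mol
mol H = 2 × 1.27 g H₂O ÷ 18.015 g/mol = 0.1410 mol
mass O = 3.39 − (2.118 + 0.1421) = 1.130 g → mol O = 1.130 ÷ 15.999 = 0.07063 mol
Divide by the smallest (0.07063 mol): C 2.496, H 1.996, O 1.000
Multiplying each by 2 gives whole numbers: C 4.99, H 3.99, O 2.00

C5H4O2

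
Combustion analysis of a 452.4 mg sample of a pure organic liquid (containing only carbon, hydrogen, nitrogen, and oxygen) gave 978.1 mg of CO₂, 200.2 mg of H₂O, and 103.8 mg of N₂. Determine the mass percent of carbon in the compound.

59.01%

mol C = 0.9781 g CO₂ ÷ 44.009 g/mol = 0.022225 mol
mol H = 2 × 0.2002 g H₂O ÷ 18.015 g/mol = 0.022226 mol
mol N = 2 × 0.1038 g N₂ ÷ 28.014 g/mol = 0.0074106 mol
mass O = 0.4524 − (0.26694 + 0.022404 + 0.10380) = 0.059252 g → mol O = 0.059252 ÷ 15.999 = 0.0037035 mol
mass % C = 0.26694 g ÷ 0.4524 g × 100%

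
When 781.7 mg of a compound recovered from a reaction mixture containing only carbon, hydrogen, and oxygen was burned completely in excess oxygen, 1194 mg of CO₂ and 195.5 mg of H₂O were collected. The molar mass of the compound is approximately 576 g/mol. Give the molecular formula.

mol C = 1.194 g CO₂ ÷ 44.009 g/mol = 0.027131 mol
mol H = 2 × 0.1955 g H₂O ÷ 18.015 g/mol = 0.021704 mol
mass O = 0.7817 − (0.32587 + 0.021878) = 0.43395 g → mol O = 0.43395 ÷ 15.999 = 0.027124 mol
Divide by the smallest (0.021704 mol): C 1.250, H 1.000, O 1.250
Multiplying each by 4 gives whole numbers: C 5.00, H 4.00, O 5.00
Empirical formula: C5H4O5
Empirical-formula mass = 144.08 g/mol; 576 ÷ 144.08 ≈ 4, so the molecular formula is C20H16O20.

C20H16O20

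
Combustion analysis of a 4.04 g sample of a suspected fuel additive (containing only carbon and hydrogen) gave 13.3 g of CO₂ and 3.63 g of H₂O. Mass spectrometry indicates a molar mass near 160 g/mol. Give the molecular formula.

C12H16

mol C = 13.3 g CO₂ ÷ 44.009 g/mol = 0.3022 mol
mol H = 2 × 3.63 g H₂O ÷ 18.015 g/mol = 0.4030 mol
Divide by the smallest (0.3022 mol): C 1.000, H 1.333
Multiplying each by 3 gives whole numbers: C 3.00, H 4.00
Empirical formula: C3H4
Empirical-formula mass = 40.06 g/mol; 160 ÷ 40.06 ≈ 4, so the molecular formula is C12H16.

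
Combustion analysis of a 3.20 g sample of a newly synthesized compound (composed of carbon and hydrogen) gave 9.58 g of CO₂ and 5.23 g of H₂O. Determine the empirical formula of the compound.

mol C = 9.58 g CO₂ ÷ 44.009 g/mol = 0.2177 mol
mol H = 2 × 5.23 g H₂O ÷ 18.015 g/mol = 0.5806 mol
Divide by the smallest (0.2177 mol): C 1.000, H 2.667
Multiplying each by 3 gives whole numbers: C 3.00, H 8.00

C3H8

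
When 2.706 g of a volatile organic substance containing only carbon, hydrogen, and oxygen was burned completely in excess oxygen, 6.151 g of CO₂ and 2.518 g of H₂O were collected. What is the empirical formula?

C3H6O

mol C = 6.151 g CO₂ ÷ 44.009 g/mol = 0.13977 mol
mol H = 2 × 2.518 g H₂O ÷ 18.015 g/mol = 0.27954 mol
mass O = 2.706 − (1.6787 + 0.28178) = 0.74548 g → mol O = 0.74548 ÷ 15.999 = 0.046595 mol
Divide by the smallest (0.046595 mol): C 3.000, H 5.999, O 1.000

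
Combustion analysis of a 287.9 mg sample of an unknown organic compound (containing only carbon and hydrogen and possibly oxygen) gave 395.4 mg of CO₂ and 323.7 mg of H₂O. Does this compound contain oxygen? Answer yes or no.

yes

mol C = 0.3954 g CO₂ ÷ 44.009 g/mol = 0.0089845 mol
mol H = 2 × 0.3237 g H₂O ÷ 18.015 g/mol = 0.035937 mol
C and H account for only 0.14414 g of the 0.2879 g sample; the remaining 0.14376 g must be oxygen.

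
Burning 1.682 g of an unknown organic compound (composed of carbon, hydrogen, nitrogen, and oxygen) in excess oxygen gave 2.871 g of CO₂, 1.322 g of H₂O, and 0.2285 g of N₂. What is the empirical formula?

mol C = 2.871 g CO₂ ÷ 44.009 g/mol = 0.065237 mol
mol H = 2 × 1.322 g H₂O ÷ 18.015 g/mol = 0.14677 mol
mol N = 2 × 0.2285 g N₂ ÷ 28.014 g/mol = 0.016313 mol
mass O = 1.682 − (0.78356 + 0.14794 + 0.22850) = 0.52200 g → mol O = 0.52200 ÷ 15.999 = 0.032627 mol
Divide by the smallest (0.016313 mol): C 3.999, H 8.997, N 1.000, O 2.000

C4H9NO2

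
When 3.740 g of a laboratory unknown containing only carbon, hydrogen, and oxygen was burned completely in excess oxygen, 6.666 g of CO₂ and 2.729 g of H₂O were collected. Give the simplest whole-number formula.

mol C = 6.666 g CO₂ ÷ 44.009 g/mol = 0.15147 mol
mol H = 2 × 2.729 g H₂O ÷ 18.015 g/mol = 0.30297 mol
mass O = 3.740 − (1.8193 + 0.30539) = 1.6153 g → mol O = 1.6153 ÷ 15.999 = 0.10096 mol
Divide by the smallest (0.10096 mol): C 1.500, H 3.001, O 1.000
Multiplying each by 2 gives whole numbers: C 3.00, H 6.00, O 2.00

C3H6O2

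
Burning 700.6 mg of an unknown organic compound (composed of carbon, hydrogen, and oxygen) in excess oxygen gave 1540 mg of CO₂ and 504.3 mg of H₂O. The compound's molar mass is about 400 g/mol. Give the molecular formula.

mol C = 1.540 g CO₂ ÷ 44.009 g/mol = 0.034993 mol
mol H = 2 × 0.5043 g H₂O ÷ 18.015 g/mol = 0.055987 mol
mass O = 0.7006 − (0.42030 + 0.056435) = 0.22387 g → mol O = 0.22387 ÷ 15.999 = 0.013993 mol
Divide by the smallest (0.013993 mol): C 2.501, H 4.001, O 1.000
Multiplying each by 2 gives whole numbers: C 5.00, H 8.00, O 2.00
Empirical formula: C5H8O2
Empirical-formula mass = 100.12 g/mol; 400 ÷ 100.12 ≈ 4, so the molecular formula is C20H32O8.

C20H32O8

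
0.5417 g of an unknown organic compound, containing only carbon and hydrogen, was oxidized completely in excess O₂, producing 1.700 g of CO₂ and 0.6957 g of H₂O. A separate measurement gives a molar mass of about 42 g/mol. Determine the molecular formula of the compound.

C3H6

mol C = 1.700 g CO₂ ÷ 44.009 g/mol = 0.038628 mol
mol H = 2 × 0.6957 g H₂O ÷ 18.015 g/mol = 0.077236 mol
Divide by the smallest (0.038628 mol): C 1.000, H 1.999
Empirical formula: CH2
Empirical-formula mass = 14.03 g/mol; 42 ÷ 14.03 ≈ 3, so the molecular formula is C3H6.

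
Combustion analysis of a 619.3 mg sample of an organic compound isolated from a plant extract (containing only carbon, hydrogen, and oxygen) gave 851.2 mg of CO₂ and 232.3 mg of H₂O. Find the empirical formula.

C6H8O7

mol C = 0.8512 g CO₂ ÷ 44.009 g/mol = 0.019341 mol
mol H = 2 × 0.2323 g H₂O ÷ 18.015 g/mol = 0.025790 mol
mass O = 0.6193 − (0.23231 + 0.025996) = 0.36099 g → mol O = 0.36099 ÷ 15.999 = 0.022563 mol
Divide by the smallest (0.019341 mol): C 1.000, H 1.333, O 1.167
Multiplying each by 6 gives whole numbers: C 6.00, H 8.00, O 7.00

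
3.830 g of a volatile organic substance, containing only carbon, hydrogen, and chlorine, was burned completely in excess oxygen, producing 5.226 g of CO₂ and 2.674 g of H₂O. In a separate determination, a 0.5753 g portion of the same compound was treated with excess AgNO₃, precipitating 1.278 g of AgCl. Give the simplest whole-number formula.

mol C = 5.226 g CO₂ ÷ 44.009 g/mol = 0.11875 mol
mol H = 2 × 2.674 g H₂O ÷ 18.015 g/mol = 0.29686 mol
From the AgCl data: mol Cl per gram of compound = (1.278 ÷ 143.318) ÷ 0.5753 = 0.015500 mol/g, so in the 3.830 g combustion sample mol Cl = 0.059366 mol
Divide by the smallest (0.059366 mol): C 2.000, H 5.001, Cl 1.000

C2H5Cl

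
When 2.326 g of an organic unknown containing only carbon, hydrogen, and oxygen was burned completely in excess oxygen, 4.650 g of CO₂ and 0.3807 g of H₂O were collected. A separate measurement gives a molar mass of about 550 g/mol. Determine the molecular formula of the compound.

C25H10O15

mol C = 4.650 g CO₂ ÷ 44.009 g/mol = 0.10566 mol
mol H = 2 × 0.3807 g H₂O ÷ 18.015 g/mol = 0.042265 mol
mass O = 2.326 − (1.2691 + 0.042603) = 1.0143 g → mol O = 1.0143 ÷ 15.999 = 0.063398 mol
Divide by the smallest (0.042265 mol): C 2.500, H 1.000, O 1.500
Multiplying each by 2 gives whole numbers: C 5.00, H 2.00, O 3.00
Empirical formula: C5H2O3
Empirical-formula mass = 110.07 g/mol; 550 ÷ 110.07 ≈ 5, so the molecular formula is C25H10O15.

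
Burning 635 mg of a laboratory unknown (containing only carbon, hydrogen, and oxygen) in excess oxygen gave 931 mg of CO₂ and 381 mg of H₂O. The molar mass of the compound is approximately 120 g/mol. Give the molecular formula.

C4H8O4

mol C = 0.931 g CO₂ ÷ 44.009 g/mol = 0.02115 mol
mol H = 2 × 0.381 g H₂O ÷ 18.015 g/mol = 0.04230 mol
mass O = 0.635 − (0.2541 + 0.04264) = 0.3383 g → mol O = 0.3383 ÷ 15.999 = 0.02114 mol
Divide by the smallest (0.02114 mol): C 1.001, H 2.001, O 1.000
Empirical formula: CH2O
Empirical-formula mass = 30.03 g/mol; 120 ÷ 30.03 ≈ 4, so the molecular formula is C4H8O4.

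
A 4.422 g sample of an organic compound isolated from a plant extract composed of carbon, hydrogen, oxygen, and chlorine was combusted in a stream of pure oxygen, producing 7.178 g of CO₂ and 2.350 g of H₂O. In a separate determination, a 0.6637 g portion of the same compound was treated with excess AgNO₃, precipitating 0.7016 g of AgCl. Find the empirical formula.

mol C = 7.178 g CO₂ ÷ 44.009 g/mol = 0.16310 mol
mol H = 2 × 2.350 g H₂O ÷ 18.015 g/mol = 0.26089 mol
From the AgCl data: mol Cl per gram of compound = (0.7016 ÷ 143.318) ÷ 0.6637 = 0.0073759 mol/g, so in the 4.422 g combustion sample mol Cl = 0.032616 mol
mass O = 4.422 − (1.9590 + 0.26298 + 1.1563) = 1.0437 g → mol O = 1.0437 ÷ 15.999 = 0.065238 mol
Divide by the smallest (0.032616 mol): C 5.001, H 7.999, Cl 1.000, O 2.000

C5H8ClO2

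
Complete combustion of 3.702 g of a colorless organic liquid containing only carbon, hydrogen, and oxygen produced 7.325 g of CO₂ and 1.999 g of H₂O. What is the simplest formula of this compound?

mol C = 7.325 g CO₂ ÷ 44.009 g/mol = 0.16644 mol
mol H = 2 × 1.999 g H₂O ÷ 18.015 g/mol = 0.22193 mol
mass O = 3.702 − (1.9991 + 0.22370) = 1.4791 g → mol O = 1.4791 ÷ 15.999 = 0.092453 mol
Divide by the smallest (0.092453 mol): C 1.800, H 2.400, O 1.000
Multiplying each by 5 gives whole numbers: C 9.00, H 12.00, O 5.00

C9H12O5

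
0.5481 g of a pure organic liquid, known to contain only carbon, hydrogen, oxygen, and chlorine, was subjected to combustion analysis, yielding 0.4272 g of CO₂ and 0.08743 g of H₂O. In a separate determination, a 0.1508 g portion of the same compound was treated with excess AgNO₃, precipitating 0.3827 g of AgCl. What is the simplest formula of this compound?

mol C = 0.4272 g CO₂ ÷ 44.009 g/mol = 0.0097071 mol
mol H = 2 × 0.08743 g H₂O ÷ 18.015 g/mol = 0.0097064 mol
From the AgCl data: mol Cl per gram of compound = (0.3827 ÷ 143.318) ÷ 0.1508 = 0.017707 mol/g, so in the 0.5481 g combustion sample mol Cl = 0.0097055 mol
mass O = 0.5481 − (0.11659 + 0.0097840 + 0.34406) = 0.077665 g → mol O = 0.077665 ÷ 15.999 = 0.0048544 mol
Divide by the smallest (0.0048544 mol): C 2.000, H 2.000, Cl 1.999, O 1.000

C2H2Cl2O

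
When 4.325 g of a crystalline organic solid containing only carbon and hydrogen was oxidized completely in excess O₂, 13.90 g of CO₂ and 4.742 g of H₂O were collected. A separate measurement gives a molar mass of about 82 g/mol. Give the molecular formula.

C6H10

mol C = 13.90 g CO₂ ÷ 44.009 g/mol = 0.31584 mol
mol H = 2 × 4.742 g H₂O ÷ 18.015 g/mol = 0.52645 mol
Divide by the smallest (0.31584 mol): C 1.000, H 1.667
Multiplying each by 3 gives whole numbers: C 3.00, H 5.00
Empirical formula: C3H5
Empirical-formula mass = 41.07 g/mol; 82 ÷ 41.07 ≈ 2, so the molecular formula is C6H10.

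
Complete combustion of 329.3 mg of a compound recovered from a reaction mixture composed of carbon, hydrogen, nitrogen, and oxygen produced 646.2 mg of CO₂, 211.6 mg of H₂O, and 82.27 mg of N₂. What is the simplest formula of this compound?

C5H8N2O

mol C = 0.6462 g CO₂ ÷ 44.009 g/mol = 0.014683 mol
mol H = 2 × 0.2116 g H₂O ÷ 18.015 g/mol = 0.023492 mol
mol N = 2 × 0.08227 g N₂ ÷ 28.014 g/mol = 0.0058735 mol
mass O = 0.3293 − (0.17636 + 0.023679 + 0.082270) = 0.046989 g → mol O = 0.046989 ÷ 15.999 = 0.0029370 mol
Divide by the smallest (0.0029370 mol): C 4.999, H 7.999, N 2.000, O 1.000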